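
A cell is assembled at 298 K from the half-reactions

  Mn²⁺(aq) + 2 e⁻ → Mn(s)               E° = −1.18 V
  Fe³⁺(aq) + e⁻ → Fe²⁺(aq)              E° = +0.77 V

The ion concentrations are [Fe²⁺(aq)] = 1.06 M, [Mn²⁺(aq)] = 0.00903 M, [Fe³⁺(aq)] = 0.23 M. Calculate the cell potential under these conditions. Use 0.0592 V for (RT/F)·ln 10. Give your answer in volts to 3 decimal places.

+1.971 V

Since E°(Fe³⁺/Fe²⁺) > E°(Mn²⁺/Mn), Fe³⁺/Fe²⁺ serves as the cathode.
E°cell = E°cat − E°an = +0.77 − (−1.18) = +1.95 V; n = 2.
The balanced reaction is 2 Fe³⁺(aq) + Mn(s) → 2 Fe²⁺(aq) + Mn²⁺(aq), so Q = ([Fe²⁺(aq)]^2·[Mn²⁺(aq)]) / [Fe³⁺(aq)]^2 = 0.192 and log Q = −0.717.
By the Nernst equation, E = +1.95 − (0.0592/2)·(−0.717) = +1.971 V.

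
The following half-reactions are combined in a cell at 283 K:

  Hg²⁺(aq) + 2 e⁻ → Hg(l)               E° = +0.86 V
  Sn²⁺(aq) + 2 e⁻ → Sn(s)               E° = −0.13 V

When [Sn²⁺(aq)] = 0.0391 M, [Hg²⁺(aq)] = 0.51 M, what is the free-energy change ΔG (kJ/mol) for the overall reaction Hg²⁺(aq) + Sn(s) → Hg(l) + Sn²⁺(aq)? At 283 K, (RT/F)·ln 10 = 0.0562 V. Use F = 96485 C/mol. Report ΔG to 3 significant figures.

−197 kJ/mol

The standard cell potential is +0.86 − (−0.13) = +0.99 V, with n = 2 electrons in the balanced equation.
Q = [Sn²⁺(aq)] / [Hg²⁺(aq)] = 0.0767, so log Q = −1.115 and E = +0.99 − (0.0562/2)(−1.115) = +1.0213 V.
Then ΔG = −nFE = −2 × 96485 × +1.0213 J/mol = −197 kJ/mol.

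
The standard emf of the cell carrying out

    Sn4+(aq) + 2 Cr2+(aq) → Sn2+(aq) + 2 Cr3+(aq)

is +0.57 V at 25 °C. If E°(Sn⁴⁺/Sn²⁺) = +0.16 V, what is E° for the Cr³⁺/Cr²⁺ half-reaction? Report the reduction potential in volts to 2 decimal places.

−0.41 V

In the reaction as written the Sn⁴⁺/Sn²⁺ couple is reduced (cathode) and Cr³⁺/Cr²⁺ is oxidized (anode), so E°cell = E°(Sn⁴⁺/Sn²⁺) − E°(Cr³⁺/Cr²⁺).
E°(Cr³⁺/Cr²⁺) = E°(cathode) − E°cell = +0.16 − (+0.57) = −0.41 V.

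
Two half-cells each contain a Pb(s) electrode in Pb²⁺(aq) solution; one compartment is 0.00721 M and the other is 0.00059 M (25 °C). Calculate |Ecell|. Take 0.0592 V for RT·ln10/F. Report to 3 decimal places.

For a concentration cell E°cell = 0, since both electrodes use the same couple.
The compartment with the higher Pb²⁺(aq) concentration (0.00721 M) acts as the cathode; ions are reduced there and produced at the dilute (0.00059 M) anode.
With n = 2, Ecell = −(0.0592/2)·log([dilute]/[conc]) = −(0.0592/2)·log(0.00059/0.00721) = +0.032 V.

0.032 V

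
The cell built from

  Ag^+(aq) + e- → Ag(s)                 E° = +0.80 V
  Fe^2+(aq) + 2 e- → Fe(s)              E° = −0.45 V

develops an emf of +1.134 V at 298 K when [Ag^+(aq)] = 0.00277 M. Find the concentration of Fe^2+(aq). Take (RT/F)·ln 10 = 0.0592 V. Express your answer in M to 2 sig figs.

The Ag⁺/Ag couple has the larger reduction potential, so it is the cathode: E°cell = +0.80 − (−0.45) = +1.25 V and n = 2.
From the Nernst equation, log Q = n(E° − E)/0.0592 = 2·(+1.25 − (+1.134))/0.0592 = 3.919.
For 2 Ag^+(aq) + Fe(s) → 2 Ag(s) + Fe^2+(aq), the reaction quotient is Q = [Fe^2+(aq)] / [Ag^+(aq)]^2.
Substituting the known concentrations and solving, log [Fe^2+(aq)] = −1.196 and [Fe^2+(aq)] = 0.064 M.

0.064 M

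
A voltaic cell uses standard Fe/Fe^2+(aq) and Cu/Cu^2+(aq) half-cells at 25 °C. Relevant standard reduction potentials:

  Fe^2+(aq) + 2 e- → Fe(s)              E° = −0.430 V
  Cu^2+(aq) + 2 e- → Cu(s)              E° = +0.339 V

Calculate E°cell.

Of the two couples in this cell, the one with the more positive reduction potential is reduced at the cathode: here that is Cu²⁺/Cu (+0.339 V); Fe²⁺/Fe (−0.430 V) is the anode.
E°cell = E°(cathode) − E°(anode) = +0.339 − (−0.430) = +0.769 V.

+0.769 V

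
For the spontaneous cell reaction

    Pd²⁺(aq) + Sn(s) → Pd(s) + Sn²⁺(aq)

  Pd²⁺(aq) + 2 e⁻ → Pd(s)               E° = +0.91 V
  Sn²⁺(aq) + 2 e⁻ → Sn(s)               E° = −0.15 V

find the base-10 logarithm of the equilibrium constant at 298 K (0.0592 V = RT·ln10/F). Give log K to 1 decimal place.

log K = 35.8

The Pd²⁺/Pd couple is reduced (cathode); E°cell = +0.91 − (−0.15) = +1.06 V with n = 2.
At equilibrium E = 0, so log K = nE°cell / 0.0592 = (2)(+1.06) / 0.0592 = 35.8.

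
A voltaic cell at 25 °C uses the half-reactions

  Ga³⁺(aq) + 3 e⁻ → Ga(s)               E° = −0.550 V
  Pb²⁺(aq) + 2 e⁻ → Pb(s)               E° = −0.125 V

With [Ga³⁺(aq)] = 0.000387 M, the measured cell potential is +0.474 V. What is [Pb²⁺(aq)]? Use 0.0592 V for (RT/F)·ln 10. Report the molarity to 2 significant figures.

0.24 M

Pb²⁺/Pb is the cathode (higher E°); E°cell = −0.125 − (−0.550) = +0.425 V with n = 6.
Since E = E° − (0.0592/n)·log Q, log Q = n(E° − E)/0.0592 = −4.966.
Balancing electrons gives 3 Pb²⁺(aq) + 2 Ga(s) → 3 Pb(s) + 2 Ga³⁺(aq); thus Q = [Ga³⁺(aq)]^2 / [Pb²⁺(aq)]^3.
Substituting the known concentrations and solving, log [Pb²⁺(aq)] = −0.620 and [Pb²⁺(aq)] = 0.24 M.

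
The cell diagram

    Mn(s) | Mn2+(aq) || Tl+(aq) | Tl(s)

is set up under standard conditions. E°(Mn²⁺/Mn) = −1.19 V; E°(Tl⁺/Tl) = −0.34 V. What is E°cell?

+0.85 V

By convention the left-hand electrode in cell notation is the anode (oxidation) and the right-hand electrode is the cathode (reduction).
E°cell = E°(right) − E°(left) = −0.34 − (−1.19) = +0.85 V.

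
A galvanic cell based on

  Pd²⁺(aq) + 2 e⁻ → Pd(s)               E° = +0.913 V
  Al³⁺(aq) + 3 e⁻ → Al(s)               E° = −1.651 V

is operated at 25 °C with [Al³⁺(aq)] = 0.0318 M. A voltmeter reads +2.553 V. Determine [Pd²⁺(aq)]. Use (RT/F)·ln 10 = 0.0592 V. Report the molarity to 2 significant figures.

The Pd²⁺/Pd couple has the larger reduction potential, so it is the cathode: E°cell = +0.913 − (−1.651) = +2.564 V and n = 6.
Since E = E° − (0.0592/n)·log Q, log Q = n(E° − E)/0.0592 = 1.115.
The balanced reaction is 3 Pd²⁺(aq) + 2 Al(s) → 3 Pd(s) + 2 Al³⁺(aq), so Q = [Al³⁺(aq)]^2 / [Pd²⁺(aq)]^3.
Isolating [Pd²⁺(aq)] in Q = 10^{1.115} yields log [Pd²⁺(aq)] = −1.370, i.e. 0.043 M.

0.043 M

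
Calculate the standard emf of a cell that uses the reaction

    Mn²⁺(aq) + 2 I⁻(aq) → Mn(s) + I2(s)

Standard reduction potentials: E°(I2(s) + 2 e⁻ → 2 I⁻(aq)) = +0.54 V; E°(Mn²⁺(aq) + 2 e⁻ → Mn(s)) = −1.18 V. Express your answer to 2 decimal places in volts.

−1.72 V

In the reaction as written, Mn²⁺(aq) is reduced (cathode) and I2(s) is produced by oxidation at the anode.
E°cell = E°(cathode) − E°(anode) = −1.18 − (+0.54) = −1.72 V.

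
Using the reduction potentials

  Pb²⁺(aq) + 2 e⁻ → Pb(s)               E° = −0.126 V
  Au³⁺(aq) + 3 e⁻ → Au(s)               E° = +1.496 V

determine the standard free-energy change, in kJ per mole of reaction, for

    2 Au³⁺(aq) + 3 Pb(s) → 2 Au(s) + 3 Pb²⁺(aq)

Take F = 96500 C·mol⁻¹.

−939 kJ/mol

In the reaction as written Au³⁺(aq) is reduced, so the Au³⁺/Au couple is the cathode and Pb²⁺/Pb is the anode.
E°cell = +1.496 − (−0.126) = +1.622 V; balancing electrons gives n = 6.
ΔG° = −nFE°cell = −(6)(96500)(+1.622) J/mol = −939 kJ/mol.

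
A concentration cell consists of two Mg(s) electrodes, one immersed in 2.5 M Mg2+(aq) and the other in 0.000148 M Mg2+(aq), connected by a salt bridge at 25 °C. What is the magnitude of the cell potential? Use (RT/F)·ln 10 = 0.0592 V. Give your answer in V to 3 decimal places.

For a concentration cell E°cell = 0, since both electrodes use the same couple.
The compartment with the higher Mg2+(aq) concentration (2.5 M) acts as the cathode; ions are reduced there and produced at the dilute (0.000148 M) anode.
With n = 2, Ecell = −(0.0592/2)·log([dilute]/[conc]) = −(0.0592/2)·log(0.000148/2.5) = +0.125 V.

0.125 V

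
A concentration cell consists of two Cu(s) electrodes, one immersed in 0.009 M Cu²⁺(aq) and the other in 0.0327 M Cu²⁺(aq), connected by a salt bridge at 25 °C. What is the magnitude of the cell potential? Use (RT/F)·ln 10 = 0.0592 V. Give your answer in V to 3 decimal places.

0.017 V

For a concentration cell E°cell = 0, since both electrodes use the same couple.
The compartment with the higher Cu²⁺(aq) concentration (0.0327 M) acts as the cathode; ions are reduced there and produced at the dilute (0.009 M) anode.
With n = 2, Ecell = −(0.0592/2)·log([dilute]/[conc]) = −(0.0592/2)·log(0.009/0.0327) = +0.017 V.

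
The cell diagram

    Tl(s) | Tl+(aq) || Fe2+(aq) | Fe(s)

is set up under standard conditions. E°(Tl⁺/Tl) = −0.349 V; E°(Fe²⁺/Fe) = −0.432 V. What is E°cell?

By convention the left-hand electrode in cell notation is the anode (oxidation) and the right-hand electrode is the cathode (reduction).
E°cell = E°(right) − E°(left) = −0.432 − (−0.349) = −0.083 V.
The negative sign shows that, as written, the cell would require an external voltage to drive the reaction.

−0.083 V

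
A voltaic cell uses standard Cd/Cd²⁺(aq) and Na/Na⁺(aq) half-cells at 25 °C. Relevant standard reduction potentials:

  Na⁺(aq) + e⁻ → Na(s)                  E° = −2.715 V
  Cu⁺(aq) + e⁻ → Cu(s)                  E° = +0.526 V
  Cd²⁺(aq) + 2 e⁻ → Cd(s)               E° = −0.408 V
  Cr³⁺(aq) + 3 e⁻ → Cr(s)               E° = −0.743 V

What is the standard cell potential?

Of the two couples in this cell, the one with the more positive reduction potential is reduced at the cathode: here that is Cd²⁺/Cd (−0.408 V); Na⁺/Na (−2.715 V) is the anode.
E°cell = E°(cathode) − E°(anode) = −0.408 − (−2.715) = +2.307 V.

+2.307 V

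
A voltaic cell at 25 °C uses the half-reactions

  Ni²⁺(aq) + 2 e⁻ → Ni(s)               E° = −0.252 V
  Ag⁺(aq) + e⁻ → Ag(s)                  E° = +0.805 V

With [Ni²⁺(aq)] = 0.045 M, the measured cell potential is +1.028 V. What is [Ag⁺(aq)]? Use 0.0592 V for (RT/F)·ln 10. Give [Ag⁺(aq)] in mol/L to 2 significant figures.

0.069 M

Ag⁺/Ag is the cathode (higher E°); E°cell = +0.805 − (−0.252) = +1.057 V with n = 2.
Rearranging E = E° − (0.0592/n)·log Q gives log Q = 2(+1.057 − (+1.028))/0.0592 = 0.980.
For 2 Ag⁺(aq) + Ni(s) → 2 Ag(s) + Ni²⁺(aq), the reaction quotient is Q = [Ni²⁺(aq)] / [Ag⁺(aq)]^2.
Substituting the known concentrations and solving, log [Ag⁺(aq)] = −1.163 and [Ag⁺(aq)] = 0.069 M.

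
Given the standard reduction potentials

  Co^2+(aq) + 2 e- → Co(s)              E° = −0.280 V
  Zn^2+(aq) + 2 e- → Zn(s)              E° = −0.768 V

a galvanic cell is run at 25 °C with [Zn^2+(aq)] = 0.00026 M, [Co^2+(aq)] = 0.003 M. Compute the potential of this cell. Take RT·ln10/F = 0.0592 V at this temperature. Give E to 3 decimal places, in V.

Co²⁺/Co is reduced (cathode, E° = −0.280 V) and Zn²⁺/Zn is oxidized (anode).
E°cell = E°cat − E°an = −0.280 − (−0.768) = +0.488 V; n = 2.
For the overall reaction Co^2+(aq) + Zn(s) → Co(s) + Zn^2+(aq), Q = [Zn^2+(aq)] / [Co^2+(aq)] = 0.0867, giving log Q = −1.062.
E = E° − (0.0592/n)·log Q = +0.488 − (0.0592/2)(−1.062) = +0.519 V.

+0.519 V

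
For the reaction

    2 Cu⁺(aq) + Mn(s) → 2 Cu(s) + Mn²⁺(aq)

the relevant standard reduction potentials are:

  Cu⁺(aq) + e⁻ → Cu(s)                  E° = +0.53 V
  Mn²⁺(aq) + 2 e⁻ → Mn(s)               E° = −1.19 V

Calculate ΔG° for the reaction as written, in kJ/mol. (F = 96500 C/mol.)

−332 kJ/mol

In the reaction as written Cu⁺(aq) is reduced, so the Cu⁺/Cu couple is the cathode and Mn²⁺/Mn is the anode.
E°cell = +0.53 − (−1.19) = +1.72 V; balancing electrons gives n = 2.
ΔG° = −nFE°cell = −(2)(96500)(+1.72) J/mol = −332 kJ/mol.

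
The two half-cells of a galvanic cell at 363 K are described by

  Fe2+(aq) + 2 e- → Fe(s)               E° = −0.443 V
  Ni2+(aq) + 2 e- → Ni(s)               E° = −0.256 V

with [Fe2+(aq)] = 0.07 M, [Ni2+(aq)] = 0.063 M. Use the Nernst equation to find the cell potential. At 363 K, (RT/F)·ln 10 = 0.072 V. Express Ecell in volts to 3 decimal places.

The Ni²⁺/Ni couple has the more positive E°, so it is the cathode; Fe²⁺/Fe is the anode.
E°cell = E°cat − E°an = −0.256 − (−0.443) = +0.187 V; n = 2.
The balanced reaction is Ni2+(aq) + Fe(s) → Ni(s) + Fe2+(aq), so Q = [Fe2+(aq)] / [Ni2+(aq)] = 1.11 and log Q = 0.046.
By the Nernst equation, E = +0.187 − (0.072/2)·(0.046) = +0.185 V.

+0.185 V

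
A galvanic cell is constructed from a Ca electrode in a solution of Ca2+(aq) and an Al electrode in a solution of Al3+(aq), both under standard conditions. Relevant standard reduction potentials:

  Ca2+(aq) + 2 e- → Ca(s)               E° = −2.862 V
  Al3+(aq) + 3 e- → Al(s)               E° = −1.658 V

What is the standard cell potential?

Of the two couples in this cell, the one with the more positive reduction potential is reduced at the cathode: here that is Al³⁺/Al (−1.658 V); Ca²⁺/Ca (−2.862 V) is the anode.
E°cell = E°(cathode) − E°(anode) = −1.658 − (−2.862) = +1.204 V.

+1.204 V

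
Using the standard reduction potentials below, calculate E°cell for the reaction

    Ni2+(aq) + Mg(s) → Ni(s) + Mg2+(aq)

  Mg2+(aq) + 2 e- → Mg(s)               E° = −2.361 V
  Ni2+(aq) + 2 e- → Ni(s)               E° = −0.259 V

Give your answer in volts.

In the reaction as written, Ni2+(aq) is reduced (cathode) and Mg2+(aq) is produced by oxidation at the anode.
E°cell = E°(cathode) − E°(anode) = −0.259 − (−2.361) = +2.102 V.

+2.102 V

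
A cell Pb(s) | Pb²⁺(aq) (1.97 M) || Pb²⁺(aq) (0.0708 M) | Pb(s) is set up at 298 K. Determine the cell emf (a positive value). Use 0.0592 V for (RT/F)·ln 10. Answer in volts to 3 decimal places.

For a concentration cell E°cell = 0, since both electrodes use the same couple.
The compartment with the higher Pb²⁺(aq) concentration (1.97 M) acts as the cathode; ions are reduced there and produced at the dilute (0.0708 M) anode.
With n = 2, Ecell = −(0.0592/2)·log([dilute]/[conc]) = −(0.0592/2)·log(0.0708/1.97) = +0.043 V.

0.043 V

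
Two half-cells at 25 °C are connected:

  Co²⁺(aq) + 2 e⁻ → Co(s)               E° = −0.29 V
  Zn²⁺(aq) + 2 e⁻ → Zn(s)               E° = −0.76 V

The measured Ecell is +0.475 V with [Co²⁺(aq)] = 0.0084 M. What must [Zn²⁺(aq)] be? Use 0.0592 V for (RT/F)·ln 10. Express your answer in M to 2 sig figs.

0.0057 M

Co²⁺/Co is the cathode (higher E°); E°cell = −0.29 − (−0.76) = +0.47 V with n = 2.
From the Nernst equation, log Q = n(E° − E)/0.0592 = 2·(+0.47 − (+0.475))/0.0592 = −0.169.
The balanced reaction is Co²⁺(aq) + Zn(s) → Co(s) + Zn²⁺(aq), so Q = [Zn²⁺(aq)] / [Co²⁺(aq)].
Solving for the unknown gives log [Zn²⁺(aq)] = −2.245, so [Zn²⁺(aq)] ≈ 0.0057 M.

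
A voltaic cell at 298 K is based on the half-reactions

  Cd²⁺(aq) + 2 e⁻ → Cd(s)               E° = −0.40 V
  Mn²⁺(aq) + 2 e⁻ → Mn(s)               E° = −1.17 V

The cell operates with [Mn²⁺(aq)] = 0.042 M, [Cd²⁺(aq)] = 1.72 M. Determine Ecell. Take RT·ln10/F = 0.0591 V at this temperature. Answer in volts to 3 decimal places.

+0.818 V

Cd²⁺/Cd is reduced (cathode, E° = −0.40 V) and Mn²⁺/Mn is oxidized (anode).
E°cell = E°cat − E°an = −0.40 − (−1.17) = +0.77 V; n = 2.
For the overall reaction Cd²⁺(aq) + Mn(s) → Cd(s) + Mn²⁺(aq), Q = [Mn²⁺(aq)] / [Cd²⁺(aq)] = 0.0244, giving log Q = −1.612.
Applying E = E° − (RT ln10/nF)·log Q gives +0.77 − (0.0591/2)(−1.612) = +0.818 V.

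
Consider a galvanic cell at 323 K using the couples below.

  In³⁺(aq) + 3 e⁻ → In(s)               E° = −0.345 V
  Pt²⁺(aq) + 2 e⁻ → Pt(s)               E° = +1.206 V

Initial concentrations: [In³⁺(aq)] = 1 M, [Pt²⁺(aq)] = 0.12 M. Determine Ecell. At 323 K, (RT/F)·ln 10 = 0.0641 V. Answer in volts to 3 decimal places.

+1.521 V

The Pt²⁺/Pt couple has the more positive E°, so it is the cathode; In³⁺/In is the anode.
E°cell = E°cat − E°an = +1.206 − (−0.345) = +1.551 V; n = 6.
Balancing gives 3 Pt²⁺(aq) + 2 In(s) → 3 Pt(s) + 2 In³⁺(aq); hence Q = [In³⁺(aq)]^2 / [Pt²⁺(aq)]^3 = 579 (log Q = 2.762).
E = E° − (0.0641/n)·log Q = +1.551 − (0.0641/6)(2.762) = +1.521 V.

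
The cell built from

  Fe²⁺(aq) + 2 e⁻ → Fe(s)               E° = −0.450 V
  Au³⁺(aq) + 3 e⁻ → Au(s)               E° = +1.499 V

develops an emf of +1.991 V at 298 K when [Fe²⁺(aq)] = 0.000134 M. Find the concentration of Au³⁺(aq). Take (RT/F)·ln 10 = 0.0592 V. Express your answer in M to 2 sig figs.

0.00021 M

The Au³⁺/Au couple has the larger reduction potential, so it is the cathode: E°cell = +1.499 − (−0.450) = +1.949 V and n = 6.
From the Nernst equation, log Q = n(E° − E)/0.0592 = 6·(+1.949 − (+1.991))/0.0592 = −4.257.
For 2 Au³⁺(aq) + 3 Fe(s) → 2 Au(s) + 3 Fe²⁺(aq), the reaction quotient is Q = [Fe²⁺(aq)]^3 / [Au³⁺(aq)]^2.
Substituting the known concentrations and solving, log [Au³⁺(aq)] = −3.681 and [Au³⁺(aq)] = 0.00021 M.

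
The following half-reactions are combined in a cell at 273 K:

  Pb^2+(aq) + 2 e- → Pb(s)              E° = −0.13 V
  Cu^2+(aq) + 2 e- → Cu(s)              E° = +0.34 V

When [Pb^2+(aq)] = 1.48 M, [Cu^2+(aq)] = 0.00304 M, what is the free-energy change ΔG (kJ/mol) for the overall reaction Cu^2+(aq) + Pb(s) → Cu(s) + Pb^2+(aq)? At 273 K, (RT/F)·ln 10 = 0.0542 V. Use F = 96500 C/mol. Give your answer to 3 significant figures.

−76.7 kJ/mol

With Cu²⁺/Cu reduced at the cathode, E°cell = +0.34 − (−0.13) = +0.47 V and n = 2.
The reaction quotient is [Pb^2+(aq)] / [Cu^2+(aq)] = 487; by Nernst, E = +0.47 − (0.0542/2)(2.687) = +0.3972 V.
ΔG = −nFE = −(2)(96500)(+0.3972) J/mol = −76.7 kJ/mol.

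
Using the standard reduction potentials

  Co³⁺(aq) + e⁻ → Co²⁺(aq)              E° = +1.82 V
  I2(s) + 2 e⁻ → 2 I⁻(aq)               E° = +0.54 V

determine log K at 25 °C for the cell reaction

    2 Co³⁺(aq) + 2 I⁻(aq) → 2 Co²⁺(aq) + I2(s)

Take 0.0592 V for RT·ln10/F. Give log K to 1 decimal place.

log K = 43.2

The Co³⁺/Co²⁺ couple is reduced (cathode); E°cell = +1.82 − (+0.54) = +1.28 V with n = 2.
At equilibrium E = 0, so log K = nE°cell / 0.0592 = (2)(+1.28) / 0.0592 = 43.2.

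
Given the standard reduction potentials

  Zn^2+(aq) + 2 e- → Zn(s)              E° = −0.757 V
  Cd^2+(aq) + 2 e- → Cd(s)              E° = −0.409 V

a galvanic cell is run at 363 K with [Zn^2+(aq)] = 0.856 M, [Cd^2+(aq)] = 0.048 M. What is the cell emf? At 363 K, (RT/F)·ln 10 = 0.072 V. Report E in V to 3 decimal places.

The Cd²⁺/Cd couple has the more positive E°, so it is the cathode; Zn²⁺/Zn is the anode.
E°cell = E°cat − E°an = −0.409 − (−0.757) = +0.348 V; n = 2.
For the overall reaction Cd^2+(aq) + Zn(s) → Cd(s) + Zn^2+(aq), Q = [Zn^2+(aq)] / [Cd^2+(aq)] = 17.8, giving log Q = 1.251.
By the Nernst equation, E = +0.348 − (0.072/2)·(1.251) = +0.303 V.

+0.303 V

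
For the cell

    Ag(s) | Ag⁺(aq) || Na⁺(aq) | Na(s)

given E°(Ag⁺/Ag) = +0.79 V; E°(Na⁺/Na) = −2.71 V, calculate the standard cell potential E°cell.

By convention the left-hand electrode in cell notation is the anode (oxidation) and the right-hand electrode is the cathode (reduction).
E°cell = E°(right) − E°(left) = −2.71 − (+0.79) = −3.50 V.
The negative sign shows that, as written, the cell would require an external voltage to drive the reaction.

−3.50 V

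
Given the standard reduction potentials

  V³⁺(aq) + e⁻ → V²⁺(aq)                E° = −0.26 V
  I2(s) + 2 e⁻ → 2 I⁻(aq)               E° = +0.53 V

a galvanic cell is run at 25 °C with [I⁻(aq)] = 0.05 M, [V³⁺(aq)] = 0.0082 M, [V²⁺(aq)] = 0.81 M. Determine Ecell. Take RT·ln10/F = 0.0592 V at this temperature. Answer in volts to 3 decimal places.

Since E°(I₂/I⁻) > E°(V³⁺/V²⁺), I₂/I⁻ serves as the cathode.
The standard potential is +0.53 − (−0.26) = +0.79 V and the balanced reaction transfers n = 2 electrons.
Balancing gives I2(s) + 2 V²⁺(aq) → 2 I⁻(aq) + 2 V³⁺(aq); hence Q = ([I⁻(aq)]^2·[V³⁺(aq)]^2) / [V²⁺(aq)]^2 = 2.56×10^−7 (log Q = −6.591).
By the Nernst equation, E = +0.79 − (0.0592/2)·(−6.591) = +0.985 V.

+0.985 V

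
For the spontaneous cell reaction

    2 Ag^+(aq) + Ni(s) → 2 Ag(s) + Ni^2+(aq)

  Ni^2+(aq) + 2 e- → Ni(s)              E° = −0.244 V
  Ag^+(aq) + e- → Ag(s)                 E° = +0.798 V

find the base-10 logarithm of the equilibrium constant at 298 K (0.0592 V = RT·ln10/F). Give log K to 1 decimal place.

The Ag⁺/Ag couple is reduced (cathode); E°cell = +0.798 − (−0.244) = +1.042 V with n = 2.
At equilibrium E = 0, so log K = nE°cell / 0.0592 = (2)(+1.042) / 0.0592 = 35.2.

log K = 35.2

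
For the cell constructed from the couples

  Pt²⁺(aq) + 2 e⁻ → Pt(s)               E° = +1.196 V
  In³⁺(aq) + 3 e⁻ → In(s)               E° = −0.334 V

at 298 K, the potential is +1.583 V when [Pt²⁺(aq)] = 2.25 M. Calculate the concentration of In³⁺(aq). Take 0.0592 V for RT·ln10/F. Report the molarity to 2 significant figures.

0.0070 M

With Pt²⁺/Pt at the cathode and In³⁺/In at the anode, E°cell = +1.196 − (−0.334) = +1.530 V (n = 6).
From the Nernst equation, log Q = n(E° − E)/0.0592 = 6·(+1.530 − (+1.583))/0.0592 = −5.372.
For 3 Pt²⁺(aq) + 2 In(s) → 3 Pt(s) + 2 In³⁺(aq), the reaction quotient is Q = [In³⁺(aq)]^2 / [Pt²⁺(aq)]^3.
Isolating [In³⁺(aq)] in Q = 10^{−5.372} yields log [In³⁺(aq)] = −2.158, i.e. 0.0070 M.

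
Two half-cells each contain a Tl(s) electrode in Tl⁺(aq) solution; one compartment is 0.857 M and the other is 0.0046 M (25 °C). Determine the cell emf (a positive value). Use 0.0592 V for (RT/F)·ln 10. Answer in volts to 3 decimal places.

For a concentration cell E°cell = 0, since both electrodes use the same couple.
The compartment with the higher Tl⁺(aq) concentration (0.857 M) acts as the cathode; ions are reduced there and produced at the dilute (0.0046 M) anode.
With n = 1, Ecell = −(0.0592/1)·log([dilute]/[conc]) = −(0.0592/1)·log(0.0046/0.857) = +0.134 V.

0.134 V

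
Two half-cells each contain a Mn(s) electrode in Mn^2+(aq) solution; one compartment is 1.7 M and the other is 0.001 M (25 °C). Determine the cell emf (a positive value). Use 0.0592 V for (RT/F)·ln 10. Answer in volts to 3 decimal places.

For a concentration cell E°cell = 0, since both electrodes use the same couple.
The compartment with the higher Mn^2+(aq) concentration (1.7 M) acts as the cathode; ions are reduced there and produced at the dilute (0.001 M) anode.
With n = 2, Ecell = −(0.0592/2)·log([dilute]/[conc]) = −(0.0592/2)·log(0.001/1.7) = +0.096 V.

0.096 V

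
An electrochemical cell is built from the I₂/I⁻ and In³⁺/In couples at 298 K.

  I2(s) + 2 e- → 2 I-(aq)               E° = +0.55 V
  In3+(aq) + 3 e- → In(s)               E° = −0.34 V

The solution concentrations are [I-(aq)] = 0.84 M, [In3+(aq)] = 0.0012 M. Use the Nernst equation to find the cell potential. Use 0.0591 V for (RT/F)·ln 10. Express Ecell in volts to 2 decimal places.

I₂/I⁻ is reduced (cathode, E° = +0.55 V) and In³⁺/In is oxidized (anode).
E°cell = +0.55 − (−0.34) = +0.89 V, with n = 6 electrons transferred.
The balanced reaction is 3 I2(s) + 2 In(s) → 6 I-(aq) + 2 In3+(aq), so Q = [I-(aq)]^6·[In3+(aq)]^2 = 5.06×10^−7 and log Q = −6.296.
By the Nernst equation, E = +0.89 − (0.0591/6)·(−6.296) = +0.95 V.

+0.95 V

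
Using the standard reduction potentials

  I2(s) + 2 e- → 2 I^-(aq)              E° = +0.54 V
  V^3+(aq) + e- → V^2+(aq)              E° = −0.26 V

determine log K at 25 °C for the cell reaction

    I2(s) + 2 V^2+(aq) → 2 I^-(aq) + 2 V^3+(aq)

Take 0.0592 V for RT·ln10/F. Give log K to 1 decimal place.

log K = 27.0

The I₂/I⁻ couple is reduced (cathode); E°cell = +0.54 − (−0.26) = +0.80 V with n = 2.
At equilibrium E = 0, so log K = nE°cell / 0.0592 = (2)(+0.80) / 0.0592 = 27.0.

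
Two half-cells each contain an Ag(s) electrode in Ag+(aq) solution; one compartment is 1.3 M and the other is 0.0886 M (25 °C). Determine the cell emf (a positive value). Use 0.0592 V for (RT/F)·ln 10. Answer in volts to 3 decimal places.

For a concentration cell E°cell = 0, since both electrodes use the same couple.
The compartment with the higher Ag+(aq) concentration (1.3 M) acts as the cathode; ions are reduced there and produced at the dilute (0.0886 M) anode.
With n = 1, Ecell = −(0.0592/1)·log([dilute]/[conc]) = −(0.0592/1)·log(0.0886/1.3) = +0.069 V.

0.069 V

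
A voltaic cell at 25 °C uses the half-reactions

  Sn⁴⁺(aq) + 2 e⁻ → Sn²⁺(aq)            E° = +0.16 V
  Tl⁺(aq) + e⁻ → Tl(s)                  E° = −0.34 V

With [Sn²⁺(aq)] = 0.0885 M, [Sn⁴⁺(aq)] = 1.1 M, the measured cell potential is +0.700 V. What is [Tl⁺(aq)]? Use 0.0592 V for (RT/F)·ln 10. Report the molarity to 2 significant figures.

The Sn⁴⁺/Sn²⁺ couple has the larger reduction potential, so it is the cathode: E°cell = +0.16 − (−0.34) = +0.50 V and n = 2.
From the Nernst equation, log Q = n(E° − E)/0.0592 = 2·(+0.50 − (+0.700))/0.0592 = −6.757.
For Sn⁴⁺(aq) + 2 Tl(s) → Sn²⁺(aq) + 2 Tl⁺(aq), the reaction quotient is Q = ([Sn²⁺(aq)]·[Tl⁺(aq)]^2) / [Sn⁴⁺(aq)].
Substituting the known concentrations and solving, log [Tl⁺(aq)] = −2.831 and [Tl⁺(aq)] = 0.0015 M.

0.0015 M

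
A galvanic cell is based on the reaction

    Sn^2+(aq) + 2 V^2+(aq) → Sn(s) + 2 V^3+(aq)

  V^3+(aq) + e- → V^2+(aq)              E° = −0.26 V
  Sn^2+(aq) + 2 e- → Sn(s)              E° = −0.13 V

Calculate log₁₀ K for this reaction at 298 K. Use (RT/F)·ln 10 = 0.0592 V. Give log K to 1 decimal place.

log K = 4.4

The Sn²⁺/Sn couple is reduced (cathode); E°cell = −0.13 − (−0.26) = +0.13 V with n = 2.
At equilibrium E = 0, so log K = nE°cell / 0.0592 = (2)(+0.13) / 0.0592 = 4.4.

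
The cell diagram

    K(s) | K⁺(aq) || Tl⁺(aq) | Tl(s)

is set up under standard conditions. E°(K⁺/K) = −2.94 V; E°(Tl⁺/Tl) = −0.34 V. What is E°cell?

By convention the left-hand electrode in cell notation is the anode (oxidation) and the right-hand electrode is the cathode (reduction).
E°cell = E°(right) − E°(left) = −0.34 − (−2.94) = +2.60 V.

+2.60 V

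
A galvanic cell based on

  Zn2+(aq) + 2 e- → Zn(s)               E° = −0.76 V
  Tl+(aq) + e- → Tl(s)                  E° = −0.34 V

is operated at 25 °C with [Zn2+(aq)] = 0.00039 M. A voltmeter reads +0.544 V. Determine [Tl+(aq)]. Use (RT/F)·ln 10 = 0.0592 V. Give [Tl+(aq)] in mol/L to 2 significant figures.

The Tl⁺/Tl couple has the larger reduction potential, so it is the cathode: E°cell = −0.34 − (−0.76) = +0.42 V and n = 2.
Rearranging E = E° − (0.0592/n)·log Q gives log Q = 2(+0.42 − (+0.544))/0.0592 = −4.189.
Balancing electrons gives 2 Tl+(aq) + Zn(s) → 2 Tl(s) + Zn2+(aq); thus Q = [Zn2+(aq)] / [Tl+(aq)]^2.
Substituting the known concentrations and solving, log [Tl+(aq)] = 0.390 and [Tl+(aq)] = 2.5 M.

2.5 M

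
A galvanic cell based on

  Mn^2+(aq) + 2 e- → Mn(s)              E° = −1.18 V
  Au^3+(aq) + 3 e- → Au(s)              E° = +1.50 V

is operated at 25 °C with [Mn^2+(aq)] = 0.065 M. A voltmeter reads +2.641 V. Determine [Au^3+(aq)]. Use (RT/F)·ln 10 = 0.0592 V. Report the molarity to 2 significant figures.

The Au³⁺/Au couple has the larger reduction potential, so it is the cathode: E°cell = +1.50 − (−1.18) = +2.68 V and n = 6.
Since E = E° − (0.0592/n)·log Q, log Q = n(E° − E)/0.0592 = 3.953.
For 2 Au^3+(aq) + 3 Mn(s) → 2 Au(s) + 3 Mn^2+(aq), the reaction quotient is Q = [Mn^2+(aq)]^3 / [Au^3+(aq)]^2.
Isolating [Au^3+(aq)] in Q = 10^{3.953} yields log [Au^3+(aq)] = −3.757, i.e. 0.00017 M.

0.00017 M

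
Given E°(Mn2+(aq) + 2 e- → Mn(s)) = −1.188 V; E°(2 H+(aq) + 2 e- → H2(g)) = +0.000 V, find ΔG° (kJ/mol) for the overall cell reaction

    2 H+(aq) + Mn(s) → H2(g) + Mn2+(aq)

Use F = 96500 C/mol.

−229 kJ/mol

In the reaction as written H+(aq) is reduced, so the 2H⁺/H₂ couple is the cathode and Mn²⁺/Mn is the anode.
E°cell = +0.000 − (−1.188) = +1.188 V; balancing electrons gives n = 2.
ΔG° = −nFE°cell = −(2)(96500)(+1.188) J/mol = −229 kJ/mol.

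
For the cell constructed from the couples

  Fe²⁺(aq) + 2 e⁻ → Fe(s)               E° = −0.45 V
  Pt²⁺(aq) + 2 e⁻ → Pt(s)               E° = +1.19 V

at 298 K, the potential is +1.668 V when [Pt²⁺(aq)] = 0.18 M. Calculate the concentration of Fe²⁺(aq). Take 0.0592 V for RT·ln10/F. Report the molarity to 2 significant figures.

0.020 M

With Pt²⁺/Pt at the cathode and Fe²⁺/Fe at the anode, E°cell = +1.19 − (−0.45) = +1.64 V (n = 2).
Rearranging E = E° − (0.0592/n)·log Q gives log Q = 2(+1.64 − (+1.668))/0.0592 = −0.946.
For Pt²⁺(aq) + Fe(s) → Pt(s) + Fe²⁺(aq), the reaction quotient is Q = [Fe²⁺(aq)] / [Pt²⁺(aq)].
Substituting the known concentrations and solving, log [Fe²⁺(aq)] = −1.691 and [Fe²⁺(aq)] = 0.020 M.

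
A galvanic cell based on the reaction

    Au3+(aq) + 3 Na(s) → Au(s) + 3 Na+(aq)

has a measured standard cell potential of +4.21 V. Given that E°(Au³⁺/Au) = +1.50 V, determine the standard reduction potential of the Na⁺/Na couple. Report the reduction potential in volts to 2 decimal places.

−2.71 V

In the reaction as written the Au³⁺/Au couple is reduced (cathode) and Na⁺/Na is oxidized (anode), so E°cell = E°(Au³⁺/Au) − E°(Na⁺/Na).
E°(Na⁺/Na) = E°(cathode) − E°cell = +1.50 − (+4.21) = −2.71 V.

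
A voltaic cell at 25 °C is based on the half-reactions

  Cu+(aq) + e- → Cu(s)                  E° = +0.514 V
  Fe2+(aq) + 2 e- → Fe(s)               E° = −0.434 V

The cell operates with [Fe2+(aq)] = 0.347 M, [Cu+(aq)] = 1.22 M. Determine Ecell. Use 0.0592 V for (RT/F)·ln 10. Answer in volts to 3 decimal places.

Cu⁺/Cu is reduced (cathode, E° = +0.514 V) and Fe²⁺/Fe is oxidized (anode).
E°cell = E°cat − E°an = +0.514 − (−0.434) = +0.948 V; n = 2.
The balanced reaction is 2 Cu+(aq) + Fe(s) → 2 Cu(s) + Fe2+(aq), so Q = [Fe2+(aq)] / [Cu+(aq)]^2 = 0.233 and log Q = −0.632.
Applying E = E° − (RT ln10/nF)·log Q gives +0.948 − (0.0592/2)(−0.632) = +0.967 V.

+0.967 V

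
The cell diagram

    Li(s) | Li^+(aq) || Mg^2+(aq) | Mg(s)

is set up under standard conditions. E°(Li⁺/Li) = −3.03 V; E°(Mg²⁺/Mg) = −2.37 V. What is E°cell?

By convention the left-hand electrode in cell notation is the anode (oxidation) and the right-hand electrode is the cathode (reduction).
E°cell = E°(right) − E°(left) = −2.37 − (−3.03) = +0.66 V.

+0.66 V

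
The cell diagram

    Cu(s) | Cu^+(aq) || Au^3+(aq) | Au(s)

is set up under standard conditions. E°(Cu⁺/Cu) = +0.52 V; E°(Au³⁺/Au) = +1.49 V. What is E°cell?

+0.97 V

By convention the left-hand electrode in cell notation is the anode (oxidation) and the right-hand electrode is the cathode (reduction).
E°cell = E°(right) − E°(left) = +1.49 − (+0.52) = +0.97 V.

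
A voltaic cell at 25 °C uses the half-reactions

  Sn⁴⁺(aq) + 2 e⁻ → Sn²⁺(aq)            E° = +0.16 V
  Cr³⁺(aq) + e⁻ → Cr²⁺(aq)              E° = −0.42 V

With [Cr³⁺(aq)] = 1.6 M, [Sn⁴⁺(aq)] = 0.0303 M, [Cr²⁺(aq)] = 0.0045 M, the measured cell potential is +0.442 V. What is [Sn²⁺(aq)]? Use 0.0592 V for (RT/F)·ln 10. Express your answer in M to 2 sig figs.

The Sn⁴⁺/Sn²⁺ couple has the larger reduction potential, so it is the cathode: E°cell = +0.16 − (−0.42) = +0.58 V and n = 2.
From the Nernst equation, log Q = n(E° − E)/0.0592 = 2·(+0.58 − (+0.442))/0.0592 = 4.662.
Balancing electrons gives Sn⁴⁺(aq) + 2 Cr²⁺(aq) → Sn²⁺(aq) + 2 Cr³⁺(aq); thus Q = ([Sn²⁺(aq)]·[Cr³⁺(aq)]^2) / ([Sn⁴⁺(aq)]·[Cr²⁺(aq)]^2).
Isolating [Sn²⁺(aq)] in Q = 10^{4.662} yields log [Sn²⁺(aq)] = −1.958, i.e. 0.011 M.

0.011 M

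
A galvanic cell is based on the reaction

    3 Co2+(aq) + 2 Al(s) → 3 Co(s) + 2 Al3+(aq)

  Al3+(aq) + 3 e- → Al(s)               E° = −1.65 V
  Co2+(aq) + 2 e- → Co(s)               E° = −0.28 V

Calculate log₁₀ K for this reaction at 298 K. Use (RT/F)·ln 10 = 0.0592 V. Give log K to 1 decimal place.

The Co²⁺/Co couple is reduced (cathode); E°cell = −0.28 − (−1.65) = +1.37 V with n = 6.
At equilibrium E = 0, so log K = nE°cell / 0.0592 = (6)(+1.37) / 0.0592 = 138.9.

log K = 138.9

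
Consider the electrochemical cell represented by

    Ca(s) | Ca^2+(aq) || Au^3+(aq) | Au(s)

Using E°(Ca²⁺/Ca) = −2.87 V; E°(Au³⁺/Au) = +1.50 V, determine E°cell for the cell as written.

+4.37 V

By convention the left-hand electrode in cell notation is the anode (oxidation) and the right-hand electrode is the cathode (reduction).
E°cell = E°(right) − E°(left) = +1.50 − (−2.87) = +4.37 V.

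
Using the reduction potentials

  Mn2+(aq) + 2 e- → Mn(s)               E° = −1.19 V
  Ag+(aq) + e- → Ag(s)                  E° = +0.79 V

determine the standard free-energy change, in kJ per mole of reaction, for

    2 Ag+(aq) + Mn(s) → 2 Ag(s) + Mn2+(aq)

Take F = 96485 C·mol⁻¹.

−382 kJ/mol

In the reaction as written Ag+(aq) is reduced, so the Ag⁺/Ag couple is the cathode and Mn²⁺/Mn is the anode.
E°cell = +0.79 − (−1.19) = +1.98 V; balancing electrons gives n = 2.
ΔG° = −nFE°cell = −(2)(96485)(+1.98) J/mol = −382 kJ/mol.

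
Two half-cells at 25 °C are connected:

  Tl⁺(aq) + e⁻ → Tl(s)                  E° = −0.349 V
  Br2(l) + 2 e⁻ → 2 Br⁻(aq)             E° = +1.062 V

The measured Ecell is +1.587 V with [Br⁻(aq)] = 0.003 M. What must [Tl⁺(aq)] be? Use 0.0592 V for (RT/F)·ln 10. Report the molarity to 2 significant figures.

0.35 M

The Br₂/Br⁻ couple has the larger reduction potential, so it is the cathode: E°cell = +1.062 − (−0.349) = +1.411 V and n = 2.
Rearranging E = E° − (0.0592/n)·log Q gives log Q = 2(+1.411 − (+1.587))/0.0592 = −5.946.
Balancing electrons gives Br2(l) + 2 Tl(s) → 2 Br⁻(aq) + 2 Tl⁺(aq); thus Q = [Br⁻(aq)]^2·[Tl⁺(aq)]^2.
Solving for the unknown gives log [Tl⁺(aq)] = −0.450, so [Tl⁺(aq)] ≈ 0.35 M.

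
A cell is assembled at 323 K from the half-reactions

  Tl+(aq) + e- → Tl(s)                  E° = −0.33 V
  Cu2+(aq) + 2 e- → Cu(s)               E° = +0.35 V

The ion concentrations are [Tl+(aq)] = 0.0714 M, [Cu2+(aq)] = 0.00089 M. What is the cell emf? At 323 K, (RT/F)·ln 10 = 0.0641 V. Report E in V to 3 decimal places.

Cu²⁺/Cu is reduced (cathode, E° = +0.35 V) and Tl⁺/Tl is oxidized (anode).
The standard potential is +0.35 − (−0.33) = +0.68 V and the balanced reaction transfers n = 2 electrons.
Balancing gives Cu2+(aq) + 2 Tl(s) → Cu(s) + 2 Tl+(aq); hence Q = [Tl+(aq)]^2 / [Cu2+(aq)] = 5.73 (log Q = 0.758).
E = E° − (0.0641/n)·log Q = +0.68 − (0.0641/2)(0.758) = +0.656 V.

+0.656 V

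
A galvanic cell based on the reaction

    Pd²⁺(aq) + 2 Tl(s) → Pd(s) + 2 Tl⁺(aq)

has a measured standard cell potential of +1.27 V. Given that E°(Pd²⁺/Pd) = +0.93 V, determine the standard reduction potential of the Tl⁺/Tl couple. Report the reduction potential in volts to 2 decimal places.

In the reaction as written the Pd²⁺/Pd couple is reduced (cathode) and Tl⁺/Tl is oxidized (anode), so E°cell = E°(Pd²⁺/Pd) − E°(Tl⁺/Tl).
E°(Tl⁺/Tl) = E°(cathode) − E°cell = +0.93 − (+1.27) = −0.34 V.

−0.34 V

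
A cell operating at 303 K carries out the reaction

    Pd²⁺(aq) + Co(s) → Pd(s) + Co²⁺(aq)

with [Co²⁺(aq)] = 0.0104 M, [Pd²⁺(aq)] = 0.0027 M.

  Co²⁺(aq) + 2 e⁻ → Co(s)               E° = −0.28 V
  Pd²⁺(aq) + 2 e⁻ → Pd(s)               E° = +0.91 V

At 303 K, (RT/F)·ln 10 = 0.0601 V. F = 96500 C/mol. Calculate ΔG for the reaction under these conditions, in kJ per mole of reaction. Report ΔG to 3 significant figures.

With Pd²⁺/Pd reduced at the cathode, E°cell = +0.91 − (−0.28) = +1.19 V and n = 2.
Here Q = [Co²⁺(aq)] / [Pd²⁺(aq)] = 3.85 (log Q = 0.586), giving E = +1.19 − (0.0601/2)·(0.586) = +1.1724 V.
Finally ΔG = −nFE = −(2)(96500 C/mol)(+1.1724 V) = −226 kJ/mol.

−226 kJ/mol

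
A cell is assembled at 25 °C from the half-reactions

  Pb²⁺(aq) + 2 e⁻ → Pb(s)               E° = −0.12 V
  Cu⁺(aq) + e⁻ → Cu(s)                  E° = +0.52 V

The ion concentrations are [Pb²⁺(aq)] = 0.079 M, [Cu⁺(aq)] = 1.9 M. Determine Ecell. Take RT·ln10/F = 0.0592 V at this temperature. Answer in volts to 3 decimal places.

Cu⁺/Cu is reduced (cathode, E° = +0.52 V) and Pb²⁺/Pb is oxidized (anode).
E°cell = E°cat − E°an = +0.52 − (−0.12) = +0.64 V; n = 2.
Balancing gives 2 Cu⁺(aq) + Pb(s) → 2 Cu(s) + Pb²⁺(aq); hence Q = [Pb²⁺(aq)] / [Cu⁺(aq)]^2 = 0.0219 (log Q = −1.660).
E = E° − (0.0592/n)·log Q = +0.64 − (0.0592/2)(−1.660) = +0.689 V.

+0.689 V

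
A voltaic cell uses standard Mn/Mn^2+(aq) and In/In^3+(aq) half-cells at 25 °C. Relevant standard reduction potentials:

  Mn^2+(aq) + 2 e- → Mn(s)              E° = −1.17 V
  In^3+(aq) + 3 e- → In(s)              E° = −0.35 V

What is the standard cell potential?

+0.82 V

The In³⁺/In couple has the higher E°, so In ion is reduced (cathode) and Mn is oxidized (anode).
E°cell = E°(cathode) − E°(anode) = −0.35 − (−1.17) = +0.82 V.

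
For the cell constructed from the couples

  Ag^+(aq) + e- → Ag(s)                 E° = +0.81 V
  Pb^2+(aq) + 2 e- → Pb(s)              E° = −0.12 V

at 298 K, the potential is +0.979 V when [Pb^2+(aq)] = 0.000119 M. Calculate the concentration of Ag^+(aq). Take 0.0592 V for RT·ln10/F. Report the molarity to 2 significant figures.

With Ag⁺/Ag at the cathode and Pb²⁺/Pb at the anode, E°cell = +0.81 − (−0.12) = +0.93 V (n = 2).
From the Nernst equation, log Q = n(E° − E)/0.0592 = 2·(+0.93 − (+0.979))/0.0592 = −1.655.
For 2 Ag^+(aq) + Pb(s) → 2 Ag(s) + Pb^2+(aq), the reaction quotient is Q = [Pb^2+(aq)] / [Ag^+(aq)]^2.
Isolating [Ag^+(aq)] in Q = 10^{−1.655} yields log [Ag^+(aq)] = −1.135, i.e. 0.073 M.

0.073 M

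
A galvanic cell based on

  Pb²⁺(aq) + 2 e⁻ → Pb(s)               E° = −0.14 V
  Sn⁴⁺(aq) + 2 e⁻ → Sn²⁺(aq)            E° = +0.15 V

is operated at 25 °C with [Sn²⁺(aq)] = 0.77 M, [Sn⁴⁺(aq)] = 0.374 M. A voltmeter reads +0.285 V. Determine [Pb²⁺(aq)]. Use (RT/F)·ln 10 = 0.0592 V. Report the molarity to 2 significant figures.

The Sn⁴⁺/Sn²⁺ couple has the larger reduction potential, so it is the cathode: E°cell = +0.15 − (−0.14) = +0.29 V and n = 2.
Since E = E° − (0.0592/n)·log Q, log Q = n(E° − E)/0.0592 = 0.169.
For Sn⁴⁺(aq) + Pb(s) → Sn²⁺(aq) + Pb²⁺(aq), the reaction quotient is Q = ([Sn²⁺(aq)]·[Pb²⁺(aq)]) / [Sn⁴⁺(aq)].
Solving for the unknown gives log [Pb²⁺(aq)] = −0.145, so [Pb²⁺(aq)] ≈ 0.72 M.

0.72 M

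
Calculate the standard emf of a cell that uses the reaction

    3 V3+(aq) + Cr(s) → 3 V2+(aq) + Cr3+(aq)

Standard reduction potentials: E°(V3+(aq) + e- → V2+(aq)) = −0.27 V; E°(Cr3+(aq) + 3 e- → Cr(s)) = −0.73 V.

In the reaction as written, V3+(aq) is reduced (cathode) and Cr3+(aq) is produced by oxidation at the anode.
E°cell = E°(cathode) − E°(anode) = −0.27 − (−0.73) = +0.46 V.

+0.46 V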